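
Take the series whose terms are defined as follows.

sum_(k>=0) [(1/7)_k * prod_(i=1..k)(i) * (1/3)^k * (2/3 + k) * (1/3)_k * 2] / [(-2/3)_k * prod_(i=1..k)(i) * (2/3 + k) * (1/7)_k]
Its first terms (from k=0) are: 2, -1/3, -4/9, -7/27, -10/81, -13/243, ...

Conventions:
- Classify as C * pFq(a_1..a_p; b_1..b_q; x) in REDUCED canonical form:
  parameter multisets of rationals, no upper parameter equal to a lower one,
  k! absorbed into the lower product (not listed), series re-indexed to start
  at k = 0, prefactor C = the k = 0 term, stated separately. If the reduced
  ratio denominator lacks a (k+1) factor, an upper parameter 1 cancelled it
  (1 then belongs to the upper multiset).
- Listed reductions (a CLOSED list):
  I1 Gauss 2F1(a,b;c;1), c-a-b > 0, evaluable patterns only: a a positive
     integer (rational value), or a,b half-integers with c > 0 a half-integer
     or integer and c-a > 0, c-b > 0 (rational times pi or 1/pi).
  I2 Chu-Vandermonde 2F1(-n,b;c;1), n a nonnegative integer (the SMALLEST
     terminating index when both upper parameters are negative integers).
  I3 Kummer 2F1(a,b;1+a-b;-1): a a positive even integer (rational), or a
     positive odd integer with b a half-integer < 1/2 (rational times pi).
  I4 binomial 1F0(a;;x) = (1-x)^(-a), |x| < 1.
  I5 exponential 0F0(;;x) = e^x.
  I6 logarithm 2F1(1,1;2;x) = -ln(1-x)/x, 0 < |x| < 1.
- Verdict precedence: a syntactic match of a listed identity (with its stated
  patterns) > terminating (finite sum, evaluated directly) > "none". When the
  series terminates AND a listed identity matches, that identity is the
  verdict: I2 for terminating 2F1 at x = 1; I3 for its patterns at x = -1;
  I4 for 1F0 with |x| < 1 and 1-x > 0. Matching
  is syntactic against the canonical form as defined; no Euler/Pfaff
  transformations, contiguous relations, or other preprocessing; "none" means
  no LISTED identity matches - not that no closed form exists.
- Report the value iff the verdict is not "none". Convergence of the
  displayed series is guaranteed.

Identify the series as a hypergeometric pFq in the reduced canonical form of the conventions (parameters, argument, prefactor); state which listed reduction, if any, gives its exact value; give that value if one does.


x = 1/3 here; the reduced form reads 2F1, upper {1/3, 1}, lower {-2/3}, C = 2. Verdict: none here - no I1-I6 shape fits x = 1/3 with lower {-2/3}.

Key step: t_0 being 2, the running product (prefactor 2) telescopes to a rising factorial.
Step ratio: r(k) = (1/3) * (k+1/3) (k+1) / [(k-2/3) (k+1)] - poly over poly, x = (1/3) from leading terms; C = 2 at k = 0.


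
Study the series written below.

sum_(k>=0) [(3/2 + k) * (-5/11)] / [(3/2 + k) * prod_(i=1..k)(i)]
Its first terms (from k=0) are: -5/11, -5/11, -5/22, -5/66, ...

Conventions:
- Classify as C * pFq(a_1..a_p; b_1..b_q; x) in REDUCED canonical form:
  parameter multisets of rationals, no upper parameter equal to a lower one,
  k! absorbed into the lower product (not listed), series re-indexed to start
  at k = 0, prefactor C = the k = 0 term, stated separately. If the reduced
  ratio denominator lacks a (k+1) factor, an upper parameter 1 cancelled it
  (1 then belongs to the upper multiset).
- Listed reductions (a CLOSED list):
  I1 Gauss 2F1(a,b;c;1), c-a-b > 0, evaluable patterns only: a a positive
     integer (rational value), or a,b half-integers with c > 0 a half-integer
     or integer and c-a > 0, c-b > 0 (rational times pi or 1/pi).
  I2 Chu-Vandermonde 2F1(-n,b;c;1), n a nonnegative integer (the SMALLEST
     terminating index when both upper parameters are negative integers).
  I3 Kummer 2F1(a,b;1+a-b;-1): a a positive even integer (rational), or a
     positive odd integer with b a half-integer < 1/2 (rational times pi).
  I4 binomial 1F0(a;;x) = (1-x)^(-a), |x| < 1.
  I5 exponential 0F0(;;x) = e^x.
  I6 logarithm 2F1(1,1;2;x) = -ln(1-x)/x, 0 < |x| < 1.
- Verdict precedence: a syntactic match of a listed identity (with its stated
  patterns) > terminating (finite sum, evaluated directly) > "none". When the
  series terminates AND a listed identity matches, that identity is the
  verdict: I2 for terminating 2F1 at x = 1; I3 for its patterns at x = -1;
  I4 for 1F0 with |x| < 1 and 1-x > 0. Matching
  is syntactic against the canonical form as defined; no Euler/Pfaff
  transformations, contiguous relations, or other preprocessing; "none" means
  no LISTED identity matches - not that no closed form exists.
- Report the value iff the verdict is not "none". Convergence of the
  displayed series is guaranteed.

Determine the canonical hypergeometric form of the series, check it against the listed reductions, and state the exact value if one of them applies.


Key step: with t_0 = -5/11, the factor k + 3/2 cancels (top and bottom), leaving C = -5/11, x = 1.
Adjacent-term ratio: r(k) = 1 * 1 / [(k+1)] - poly over poly, x = 1 from leading terms; C = -5/11 at k = 0.

x = 1 here; the reduced form reads 0F0, upper {-}, lower {-}, C = -5/11. Verdict: the exponential series (I5) matches (the 0F0 exponential series at x = 1). Its exact value is (-5/11) * e^(1).


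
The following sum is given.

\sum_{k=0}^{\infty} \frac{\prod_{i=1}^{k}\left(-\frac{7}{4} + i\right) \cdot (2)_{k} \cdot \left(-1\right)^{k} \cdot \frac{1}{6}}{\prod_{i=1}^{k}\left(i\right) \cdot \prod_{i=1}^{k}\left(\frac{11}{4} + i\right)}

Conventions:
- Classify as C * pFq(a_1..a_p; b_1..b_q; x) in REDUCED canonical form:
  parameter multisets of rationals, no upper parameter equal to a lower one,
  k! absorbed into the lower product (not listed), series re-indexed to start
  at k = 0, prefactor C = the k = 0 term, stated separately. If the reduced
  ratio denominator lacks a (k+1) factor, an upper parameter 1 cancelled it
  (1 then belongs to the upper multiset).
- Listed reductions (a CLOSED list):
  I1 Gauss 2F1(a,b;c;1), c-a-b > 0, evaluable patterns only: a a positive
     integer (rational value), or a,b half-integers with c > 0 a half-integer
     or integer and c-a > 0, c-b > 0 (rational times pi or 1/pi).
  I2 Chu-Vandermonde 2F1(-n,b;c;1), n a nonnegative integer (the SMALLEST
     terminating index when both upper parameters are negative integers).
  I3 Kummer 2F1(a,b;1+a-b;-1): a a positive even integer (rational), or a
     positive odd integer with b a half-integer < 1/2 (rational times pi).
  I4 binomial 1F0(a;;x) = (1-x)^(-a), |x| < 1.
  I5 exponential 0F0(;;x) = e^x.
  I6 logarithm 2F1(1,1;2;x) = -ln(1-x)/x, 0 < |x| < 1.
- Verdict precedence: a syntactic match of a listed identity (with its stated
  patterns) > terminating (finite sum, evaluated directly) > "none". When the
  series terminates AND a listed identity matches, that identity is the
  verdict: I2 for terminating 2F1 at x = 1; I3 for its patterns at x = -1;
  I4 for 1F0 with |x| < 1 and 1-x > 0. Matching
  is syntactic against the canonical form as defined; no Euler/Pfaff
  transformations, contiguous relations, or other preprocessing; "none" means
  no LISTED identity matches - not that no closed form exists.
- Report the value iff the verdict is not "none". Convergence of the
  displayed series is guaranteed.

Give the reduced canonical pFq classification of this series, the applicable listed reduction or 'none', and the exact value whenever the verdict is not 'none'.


Structural cue: with t_0 = \frac{1}{6}, the product of the first k integers (C = 1/6, x = -1) is k!.
Term ratio: r(k) = -1 * (k-\frac{3}{4}) (k+2) / [(k+\frac{15}{4}) (k+1)] ; factor over Q: parameters, x = -1, and C = \frac{1}{6}.

Prefactor \frac{1}{6}, argument -1: 2F1 with upper {-\frac{3}{4}, 2} over lower {\frac{15}{4}}. Verdict (x = -1): the Kummer evaluation I3 applies (x = -1; c = \frac{15}{4} equals 1+a-b for upper {-\frac{3}{4}, 2}: listed pattern). Exact value: \frac{11}{48}.


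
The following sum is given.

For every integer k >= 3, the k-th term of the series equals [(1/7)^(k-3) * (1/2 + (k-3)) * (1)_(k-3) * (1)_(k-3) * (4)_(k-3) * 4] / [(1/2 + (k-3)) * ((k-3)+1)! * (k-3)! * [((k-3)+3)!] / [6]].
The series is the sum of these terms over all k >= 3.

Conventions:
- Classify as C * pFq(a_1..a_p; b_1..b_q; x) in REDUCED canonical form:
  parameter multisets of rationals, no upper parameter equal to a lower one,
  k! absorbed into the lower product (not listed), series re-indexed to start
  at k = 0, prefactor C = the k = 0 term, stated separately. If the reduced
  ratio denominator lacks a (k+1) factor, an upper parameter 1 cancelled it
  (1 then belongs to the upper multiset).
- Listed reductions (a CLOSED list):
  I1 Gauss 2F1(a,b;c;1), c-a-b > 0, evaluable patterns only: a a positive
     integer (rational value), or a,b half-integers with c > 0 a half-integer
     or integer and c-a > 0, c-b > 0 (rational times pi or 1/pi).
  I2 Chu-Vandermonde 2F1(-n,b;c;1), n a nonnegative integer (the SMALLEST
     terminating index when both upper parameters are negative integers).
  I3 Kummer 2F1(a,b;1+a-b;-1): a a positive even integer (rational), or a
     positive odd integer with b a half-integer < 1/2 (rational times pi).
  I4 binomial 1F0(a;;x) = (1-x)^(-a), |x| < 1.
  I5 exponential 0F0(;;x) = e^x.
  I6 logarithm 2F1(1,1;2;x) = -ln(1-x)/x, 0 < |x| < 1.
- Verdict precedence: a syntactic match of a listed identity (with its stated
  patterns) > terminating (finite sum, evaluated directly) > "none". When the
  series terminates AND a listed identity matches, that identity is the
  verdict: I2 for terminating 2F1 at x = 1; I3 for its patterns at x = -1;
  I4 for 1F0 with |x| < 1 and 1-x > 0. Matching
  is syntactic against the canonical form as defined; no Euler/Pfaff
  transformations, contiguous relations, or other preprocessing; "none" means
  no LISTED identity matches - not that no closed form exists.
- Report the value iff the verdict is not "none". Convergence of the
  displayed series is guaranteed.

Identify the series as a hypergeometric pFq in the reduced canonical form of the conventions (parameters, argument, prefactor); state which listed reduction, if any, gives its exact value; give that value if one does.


The tell: from the first term 4: the parameter 4 appears in both the upper and lower lists and cancels (alongside the other common factor).
Term ratio: r(k) = (1/7) * (k+1) (k+1) / [(k+2) (k+1)] ; factor over Q: parameters, x = (1/7), and C = 4.

This is 4 * 2F1(1, 1; 2; 1/7) in reduced canonical form. Verdict: logarithm (I6) applies (the logarithm: parameters (1,1;2), x = 1/7). Value: (-28) * ln(6/7).


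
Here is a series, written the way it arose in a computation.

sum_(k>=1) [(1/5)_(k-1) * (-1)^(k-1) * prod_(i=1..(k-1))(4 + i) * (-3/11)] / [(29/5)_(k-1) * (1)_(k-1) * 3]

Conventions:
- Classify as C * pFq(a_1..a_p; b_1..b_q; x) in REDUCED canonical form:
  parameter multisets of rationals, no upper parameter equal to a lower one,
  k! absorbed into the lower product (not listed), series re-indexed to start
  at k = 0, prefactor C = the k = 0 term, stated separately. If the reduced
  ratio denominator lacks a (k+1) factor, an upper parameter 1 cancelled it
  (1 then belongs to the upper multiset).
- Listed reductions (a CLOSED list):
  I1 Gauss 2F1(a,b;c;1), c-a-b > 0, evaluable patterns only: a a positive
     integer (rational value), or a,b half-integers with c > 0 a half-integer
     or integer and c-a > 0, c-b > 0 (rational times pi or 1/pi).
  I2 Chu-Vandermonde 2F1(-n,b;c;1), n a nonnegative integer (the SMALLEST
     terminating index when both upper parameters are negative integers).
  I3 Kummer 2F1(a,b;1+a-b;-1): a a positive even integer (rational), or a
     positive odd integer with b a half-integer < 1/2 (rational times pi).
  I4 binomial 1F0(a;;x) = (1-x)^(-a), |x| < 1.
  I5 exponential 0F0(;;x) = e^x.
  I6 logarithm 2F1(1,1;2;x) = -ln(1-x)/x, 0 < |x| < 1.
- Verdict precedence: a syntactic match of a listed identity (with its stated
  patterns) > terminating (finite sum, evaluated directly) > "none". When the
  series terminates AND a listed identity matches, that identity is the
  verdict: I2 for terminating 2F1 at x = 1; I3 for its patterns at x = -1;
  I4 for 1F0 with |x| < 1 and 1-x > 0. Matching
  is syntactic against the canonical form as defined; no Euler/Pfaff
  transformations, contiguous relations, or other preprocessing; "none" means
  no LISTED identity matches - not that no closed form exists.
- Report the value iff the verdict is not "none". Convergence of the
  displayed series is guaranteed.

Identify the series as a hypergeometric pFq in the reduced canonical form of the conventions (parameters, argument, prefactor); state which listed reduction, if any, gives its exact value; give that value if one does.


The series (x = -1) is 2F1: upper {1/5, 5}, lower {29/5}, prefactor -1/11. Verdict: none - at argument -1 the multisets {1/5, 5} ; {29/5} match no listed identity.

Key step: t_0 being -1/11, the constant factors (C = -1/11, x = -1) combine into one prefactor.
Ratio: r(k) = (-1) * (k+1/5) (k+5) / [(k+29/5) (k+1)] - rational in k. x = (-1); t_0 = -1/11; negate the roots.


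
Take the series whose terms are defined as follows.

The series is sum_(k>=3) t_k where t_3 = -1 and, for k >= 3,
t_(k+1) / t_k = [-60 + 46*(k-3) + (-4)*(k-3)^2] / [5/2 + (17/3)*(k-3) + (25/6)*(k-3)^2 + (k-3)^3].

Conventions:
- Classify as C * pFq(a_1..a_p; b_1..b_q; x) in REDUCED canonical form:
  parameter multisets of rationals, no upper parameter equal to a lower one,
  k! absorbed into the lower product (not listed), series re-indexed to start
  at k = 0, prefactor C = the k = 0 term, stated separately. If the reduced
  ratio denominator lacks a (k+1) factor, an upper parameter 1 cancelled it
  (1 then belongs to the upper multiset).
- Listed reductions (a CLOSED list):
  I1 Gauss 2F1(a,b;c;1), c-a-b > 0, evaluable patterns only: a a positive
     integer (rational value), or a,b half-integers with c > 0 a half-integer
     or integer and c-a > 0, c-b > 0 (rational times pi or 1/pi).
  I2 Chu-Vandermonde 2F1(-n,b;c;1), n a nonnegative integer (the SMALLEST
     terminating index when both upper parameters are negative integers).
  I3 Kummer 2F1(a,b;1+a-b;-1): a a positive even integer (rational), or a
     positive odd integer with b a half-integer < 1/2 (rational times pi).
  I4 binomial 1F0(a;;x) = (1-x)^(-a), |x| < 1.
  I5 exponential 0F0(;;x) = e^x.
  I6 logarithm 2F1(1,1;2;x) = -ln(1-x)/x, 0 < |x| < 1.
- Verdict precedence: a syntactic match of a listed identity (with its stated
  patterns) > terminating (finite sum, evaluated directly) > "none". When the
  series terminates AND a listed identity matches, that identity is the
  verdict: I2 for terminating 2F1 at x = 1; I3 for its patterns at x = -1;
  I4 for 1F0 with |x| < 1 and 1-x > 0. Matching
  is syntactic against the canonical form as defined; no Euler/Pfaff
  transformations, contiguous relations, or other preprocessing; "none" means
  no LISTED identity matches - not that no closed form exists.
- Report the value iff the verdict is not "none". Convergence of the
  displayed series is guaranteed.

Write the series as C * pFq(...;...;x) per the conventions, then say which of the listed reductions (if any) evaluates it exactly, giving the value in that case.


First insight: with t_0 = -1, roots of the ratio polynomials (C = -1) are the negated parameters.
Adjacent-term ratio: r(k) = (-4) * (k-10) (k-3/2) / [(k+3/2) (k+5/3) (k+1)] - rational in k. x = (-4); t_0 = -1; negate the roots.

x = -4 here; the reduced form reads 2F2, upper {-10, -3/2}, lower {3/2, 5/3}, C = -1. Verdict: terminating. (-10)_k vanishes past k = 10, leaving a 11-term sum, computed directly. Its exact value is -3030101852975707/91745641412425.


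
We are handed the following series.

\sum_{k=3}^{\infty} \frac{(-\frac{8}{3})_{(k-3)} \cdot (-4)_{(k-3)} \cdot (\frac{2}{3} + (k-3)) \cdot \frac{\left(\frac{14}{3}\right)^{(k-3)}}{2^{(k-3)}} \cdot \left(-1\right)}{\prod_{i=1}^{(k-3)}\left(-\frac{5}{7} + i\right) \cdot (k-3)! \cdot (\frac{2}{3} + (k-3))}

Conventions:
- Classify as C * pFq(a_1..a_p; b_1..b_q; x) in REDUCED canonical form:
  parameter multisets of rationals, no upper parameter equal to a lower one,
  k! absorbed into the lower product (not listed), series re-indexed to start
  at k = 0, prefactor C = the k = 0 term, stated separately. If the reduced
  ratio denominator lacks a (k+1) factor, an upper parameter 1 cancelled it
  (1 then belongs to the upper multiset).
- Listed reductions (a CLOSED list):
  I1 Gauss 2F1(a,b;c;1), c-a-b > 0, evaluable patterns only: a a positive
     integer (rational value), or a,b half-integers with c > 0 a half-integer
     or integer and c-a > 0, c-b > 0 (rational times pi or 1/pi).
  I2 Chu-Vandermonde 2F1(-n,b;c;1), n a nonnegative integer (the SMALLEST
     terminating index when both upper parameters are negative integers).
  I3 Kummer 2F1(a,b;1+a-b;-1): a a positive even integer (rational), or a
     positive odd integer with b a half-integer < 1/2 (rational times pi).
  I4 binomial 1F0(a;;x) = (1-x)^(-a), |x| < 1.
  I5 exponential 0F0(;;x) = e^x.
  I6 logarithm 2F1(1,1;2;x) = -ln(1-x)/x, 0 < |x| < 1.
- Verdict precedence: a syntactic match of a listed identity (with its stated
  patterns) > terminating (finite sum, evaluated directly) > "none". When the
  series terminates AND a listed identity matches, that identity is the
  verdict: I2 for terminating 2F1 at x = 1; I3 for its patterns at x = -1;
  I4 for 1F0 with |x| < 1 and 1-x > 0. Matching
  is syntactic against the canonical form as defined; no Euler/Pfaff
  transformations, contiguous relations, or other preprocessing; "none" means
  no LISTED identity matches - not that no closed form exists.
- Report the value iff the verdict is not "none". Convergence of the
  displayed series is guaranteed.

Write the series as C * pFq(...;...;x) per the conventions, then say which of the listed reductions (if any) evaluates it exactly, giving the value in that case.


Key observation: t_0 being -1, the two k-th powers (C = -1) combine into one argument.
Consecutive-term ratio: r(k) = \frac{7}{3} * (k-4) (k-\frac{8}{3}) / [(k+\frac{2}{7}) (k+1)] - rational; roots negated = parameters, x = \frac{7}{3}, C = -1.

The series (x = \frac{7}{3}) is 2F1: upper {-4, -\frac{8}{3}}, lower {\frac{2}{7}}, prefactor -1. Verdict: terminating. (-4)_k vanishes past k = 4, leaving a 5-term sum, computed directly. Value: -\frac{1771110133}{2716254}.


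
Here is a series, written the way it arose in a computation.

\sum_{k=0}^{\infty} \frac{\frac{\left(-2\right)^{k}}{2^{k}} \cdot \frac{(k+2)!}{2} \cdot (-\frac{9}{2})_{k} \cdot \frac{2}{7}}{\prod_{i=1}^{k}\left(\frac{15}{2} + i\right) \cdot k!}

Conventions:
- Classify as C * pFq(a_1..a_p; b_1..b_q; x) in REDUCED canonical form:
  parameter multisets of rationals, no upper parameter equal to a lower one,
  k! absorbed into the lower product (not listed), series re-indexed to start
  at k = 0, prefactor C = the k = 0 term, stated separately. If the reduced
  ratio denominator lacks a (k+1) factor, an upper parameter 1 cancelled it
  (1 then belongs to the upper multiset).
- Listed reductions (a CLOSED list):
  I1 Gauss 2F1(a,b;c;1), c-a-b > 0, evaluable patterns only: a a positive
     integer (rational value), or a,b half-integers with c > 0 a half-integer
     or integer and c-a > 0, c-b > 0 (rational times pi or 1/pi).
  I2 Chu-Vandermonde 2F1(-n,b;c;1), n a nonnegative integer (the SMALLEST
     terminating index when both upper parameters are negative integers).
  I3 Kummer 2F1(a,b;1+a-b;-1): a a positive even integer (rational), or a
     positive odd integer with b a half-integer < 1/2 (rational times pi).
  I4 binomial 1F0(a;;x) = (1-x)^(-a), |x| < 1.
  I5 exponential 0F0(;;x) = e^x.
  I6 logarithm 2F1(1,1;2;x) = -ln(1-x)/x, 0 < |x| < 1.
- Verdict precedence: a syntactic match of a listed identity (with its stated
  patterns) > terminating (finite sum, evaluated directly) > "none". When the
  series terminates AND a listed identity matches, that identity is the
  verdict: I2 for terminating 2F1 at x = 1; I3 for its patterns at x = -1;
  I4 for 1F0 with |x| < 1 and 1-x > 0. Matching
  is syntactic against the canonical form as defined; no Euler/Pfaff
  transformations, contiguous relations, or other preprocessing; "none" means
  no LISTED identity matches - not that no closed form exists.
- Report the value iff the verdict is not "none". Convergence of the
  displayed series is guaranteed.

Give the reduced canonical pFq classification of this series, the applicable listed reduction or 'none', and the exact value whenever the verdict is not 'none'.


Key observation: from the first term \frac{2}{7}: the lower running product (prefactor 2/7) is a rising factorial.
Ratio: r(k) = -1 * (k-\frac{9}{2}) (k+3) / [(k+\frac{17}{2}) (k+1)] - poly over poly, x = -1 from leading terms; C = \frac{2}{7} at k = 0.

Classification (C = \frac{2}{7}): 2F1 with upper {-\frac{9}{2}, 3}, lower {\frac{17}{2}}, argument x = -1. Verdict: the Kummer evaluation I3 applies (x = -1; c = \frac{17}{2} equals 1+a-b for upper {-\frac{9}{2}, 3}: listed pattern). Hence: \frac{6435}{16384} \cdot \pi.


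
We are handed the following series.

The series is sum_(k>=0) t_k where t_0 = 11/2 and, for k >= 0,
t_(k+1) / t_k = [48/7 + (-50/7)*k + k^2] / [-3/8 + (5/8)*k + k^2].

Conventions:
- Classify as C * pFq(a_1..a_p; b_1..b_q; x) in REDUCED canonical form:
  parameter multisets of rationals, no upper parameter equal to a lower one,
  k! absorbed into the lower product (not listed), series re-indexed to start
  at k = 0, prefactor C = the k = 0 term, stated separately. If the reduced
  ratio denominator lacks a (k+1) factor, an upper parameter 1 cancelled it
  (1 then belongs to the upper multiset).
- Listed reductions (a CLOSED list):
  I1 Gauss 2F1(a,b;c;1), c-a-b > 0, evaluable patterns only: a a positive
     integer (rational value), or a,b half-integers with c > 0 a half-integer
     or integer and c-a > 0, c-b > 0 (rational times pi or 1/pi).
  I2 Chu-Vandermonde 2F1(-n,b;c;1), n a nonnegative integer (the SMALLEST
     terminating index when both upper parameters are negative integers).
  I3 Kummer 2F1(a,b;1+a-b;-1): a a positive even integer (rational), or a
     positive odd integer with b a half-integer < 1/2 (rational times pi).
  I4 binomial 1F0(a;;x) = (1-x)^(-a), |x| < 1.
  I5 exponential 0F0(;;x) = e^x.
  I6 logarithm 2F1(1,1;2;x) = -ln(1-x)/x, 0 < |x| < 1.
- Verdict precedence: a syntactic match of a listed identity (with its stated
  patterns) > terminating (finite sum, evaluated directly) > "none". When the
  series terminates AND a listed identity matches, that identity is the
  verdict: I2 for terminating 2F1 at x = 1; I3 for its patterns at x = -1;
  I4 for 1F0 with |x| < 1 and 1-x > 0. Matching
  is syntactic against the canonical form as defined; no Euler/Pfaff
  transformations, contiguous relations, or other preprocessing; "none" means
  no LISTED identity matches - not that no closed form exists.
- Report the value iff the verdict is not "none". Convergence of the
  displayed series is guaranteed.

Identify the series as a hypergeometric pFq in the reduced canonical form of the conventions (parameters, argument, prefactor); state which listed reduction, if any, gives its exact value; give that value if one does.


The tell: from the first term 11/2: the expanded ratio factors over Q; prefactor 11/2, roots give parameters.
Term ratio: r(k) = 1 * (k-6) (k-8/7) / [(k-3/8) (k+1)] - poly over poly, x = 1 from leading terms; C = 11/2 at k = 0.

Prefactor 11/2, argument 1: 2F1 with upper {-6, -8/7} over lower {-3/8}. Verdict: this is the Chu-Vandermonde identity I2 (terminating 2F1 at x = 1 with n = 6, b = -8/7, c = -3/8). Sum: -2935024688343/22975202614.


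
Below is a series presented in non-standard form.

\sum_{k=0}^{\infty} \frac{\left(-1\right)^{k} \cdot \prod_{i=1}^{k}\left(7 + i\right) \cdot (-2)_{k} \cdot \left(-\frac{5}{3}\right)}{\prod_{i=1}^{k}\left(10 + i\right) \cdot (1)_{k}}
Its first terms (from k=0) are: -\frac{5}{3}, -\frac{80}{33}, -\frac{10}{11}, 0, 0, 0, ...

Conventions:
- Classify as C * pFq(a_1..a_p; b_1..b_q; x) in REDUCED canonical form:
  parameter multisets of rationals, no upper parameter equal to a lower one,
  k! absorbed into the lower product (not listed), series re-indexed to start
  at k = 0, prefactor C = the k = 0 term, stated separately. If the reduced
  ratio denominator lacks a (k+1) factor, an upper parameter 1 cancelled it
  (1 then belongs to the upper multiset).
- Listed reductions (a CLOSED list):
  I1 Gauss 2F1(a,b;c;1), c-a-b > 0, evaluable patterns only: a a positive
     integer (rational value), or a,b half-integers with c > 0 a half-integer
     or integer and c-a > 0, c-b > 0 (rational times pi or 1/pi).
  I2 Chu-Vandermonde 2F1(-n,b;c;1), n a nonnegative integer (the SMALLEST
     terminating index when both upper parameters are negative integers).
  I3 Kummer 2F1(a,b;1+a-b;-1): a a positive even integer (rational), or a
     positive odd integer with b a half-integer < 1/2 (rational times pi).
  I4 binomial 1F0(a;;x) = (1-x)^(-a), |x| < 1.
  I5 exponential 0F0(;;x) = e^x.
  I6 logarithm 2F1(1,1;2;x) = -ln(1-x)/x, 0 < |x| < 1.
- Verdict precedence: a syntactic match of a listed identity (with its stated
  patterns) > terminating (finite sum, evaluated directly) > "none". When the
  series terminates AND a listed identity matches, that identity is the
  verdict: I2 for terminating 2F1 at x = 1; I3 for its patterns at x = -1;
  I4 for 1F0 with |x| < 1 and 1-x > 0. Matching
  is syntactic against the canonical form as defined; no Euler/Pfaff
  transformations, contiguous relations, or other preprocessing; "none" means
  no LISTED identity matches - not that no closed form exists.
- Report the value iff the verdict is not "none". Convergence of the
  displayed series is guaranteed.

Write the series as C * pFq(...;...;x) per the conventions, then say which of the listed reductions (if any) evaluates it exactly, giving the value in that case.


Classification (C = -\frac{5}{3}): 2F1 with upper {-2, 8}, lower {11}, argument x = -1. Verdict (x = -1): Kummer (I3) applies (x = -1; c = 11 equals 1+a-b for upper {-2, 8}: listed pattern). Sum: -5.

Key step: t_0 = -\frac{5}{3} here, and (1)_k (C = -5/3, x = -1) is k! itself.
Step ratio: r(k) = -1 * (k-2) (k+8) / [(k+11) (k+1)] - rational in k. x = -1; t_0 = -\frac{5}{3}; negate the roots.


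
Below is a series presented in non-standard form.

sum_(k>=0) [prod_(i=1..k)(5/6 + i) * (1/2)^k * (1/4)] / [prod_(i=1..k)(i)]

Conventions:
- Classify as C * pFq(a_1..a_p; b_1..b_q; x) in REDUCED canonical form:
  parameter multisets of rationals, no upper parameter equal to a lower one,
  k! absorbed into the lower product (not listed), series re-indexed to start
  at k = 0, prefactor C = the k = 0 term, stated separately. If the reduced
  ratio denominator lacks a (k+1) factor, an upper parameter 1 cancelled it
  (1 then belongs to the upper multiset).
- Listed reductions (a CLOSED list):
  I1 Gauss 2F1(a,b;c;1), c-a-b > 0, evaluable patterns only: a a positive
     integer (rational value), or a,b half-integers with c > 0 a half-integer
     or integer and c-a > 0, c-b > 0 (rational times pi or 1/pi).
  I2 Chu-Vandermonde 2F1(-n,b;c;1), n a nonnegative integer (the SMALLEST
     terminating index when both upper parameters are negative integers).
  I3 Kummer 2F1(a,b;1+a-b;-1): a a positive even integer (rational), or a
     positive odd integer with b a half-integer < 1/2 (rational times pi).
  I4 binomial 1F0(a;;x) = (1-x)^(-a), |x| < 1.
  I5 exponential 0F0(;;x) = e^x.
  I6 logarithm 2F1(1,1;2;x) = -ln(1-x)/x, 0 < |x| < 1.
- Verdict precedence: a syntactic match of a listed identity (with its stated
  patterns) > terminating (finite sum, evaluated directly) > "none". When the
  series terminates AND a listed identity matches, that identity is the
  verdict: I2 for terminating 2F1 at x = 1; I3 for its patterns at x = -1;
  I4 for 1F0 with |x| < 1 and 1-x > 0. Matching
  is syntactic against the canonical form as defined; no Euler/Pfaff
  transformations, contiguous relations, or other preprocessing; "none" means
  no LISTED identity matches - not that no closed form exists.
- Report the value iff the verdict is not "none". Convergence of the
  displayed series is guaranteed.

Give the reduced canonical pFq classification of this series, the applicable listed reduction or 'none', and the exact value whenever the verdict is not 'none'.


Reduced: x = 1/2, 1F0, upper = {11/6}, lower = {-}, C = 1/4. Verdict (x = 1/2): the binomial series (I4) applies (the 1F0 binomial series: exponent -11/6, x = 1/2). Exact value: (1/4) * (1/2)^(-11/6).

Key step: t_0 being 1/4, the running product (C = 1/4, x = 1/2) telescopes to a rising factorial.
Ratio: r(k) = (1/2) * (k+11/6) / [(k+1)] ; factor over Q: parameters, x = (1/2), and C = 1/4.


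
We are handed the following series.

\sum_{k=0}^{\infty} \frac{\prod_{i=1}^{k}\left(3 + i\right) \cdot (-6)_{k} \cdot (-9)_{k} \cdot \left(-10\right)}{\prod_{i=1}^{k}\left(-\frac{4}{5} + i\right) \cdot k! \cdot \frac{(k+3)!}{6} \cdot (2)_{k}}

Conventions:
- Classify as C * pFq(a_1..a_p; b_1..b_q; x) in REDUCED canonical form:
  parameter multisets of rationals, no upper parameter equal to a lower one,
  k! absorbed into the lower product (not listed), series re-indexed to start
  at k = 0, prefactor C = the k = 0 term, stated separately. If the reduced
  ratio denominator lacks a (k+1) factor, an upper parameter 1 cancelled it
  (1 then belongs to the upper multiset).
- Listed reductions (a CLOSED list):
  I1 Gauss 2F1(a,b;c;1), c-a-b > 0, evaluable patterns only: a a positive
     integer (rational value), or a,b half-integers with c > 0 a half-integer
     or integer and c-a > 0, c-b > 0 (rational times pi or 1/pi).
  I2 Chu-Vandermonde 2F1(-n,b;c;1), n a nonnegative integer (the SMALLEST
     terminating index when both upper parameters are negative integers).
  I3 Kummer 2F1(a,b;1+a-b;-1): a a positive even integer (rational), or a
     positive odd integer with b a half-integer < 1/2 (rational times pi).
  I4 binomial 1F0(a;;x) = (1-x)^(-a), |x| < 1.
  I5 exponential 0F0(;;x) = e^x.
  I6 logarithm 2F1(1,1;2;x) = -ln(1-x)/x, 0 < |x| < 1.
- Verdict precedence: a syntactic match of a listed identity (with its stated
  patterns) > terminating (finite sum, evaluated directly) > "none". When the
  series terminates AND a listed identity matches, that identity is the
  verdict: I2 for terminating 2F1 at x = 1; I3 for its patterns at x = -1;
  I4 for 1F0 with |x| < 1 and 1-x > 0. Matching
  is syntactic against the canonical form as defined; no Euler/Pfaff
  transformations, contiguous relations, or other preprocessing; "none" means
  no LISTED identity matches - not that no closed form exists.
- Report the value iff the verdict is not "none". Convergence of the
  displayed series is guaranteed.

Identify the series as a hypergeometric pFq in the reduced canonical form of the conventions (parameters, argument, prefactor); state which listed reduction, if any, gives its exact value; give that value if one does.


This is -10 * 2F2(-9, -6; \frac{1}{5}, 2; 1) in reduced canonical form. Verdict: terminating (-6 upstairs). 7 nonzero terms in all; added directly. Hence: -\frac{462043265}{24024}.

Key step: x = 1 and the denominator's factorial ratio (C = -10) is a lower Pochhammer.
Adjacent-term ratio: r(k) = 1 * (k-9) (k-6) / [(k+\frac{1}{5}) (k+2) (k+1)] - poly over poly, x = 1 from leading terms; C = -10 at k = 0.


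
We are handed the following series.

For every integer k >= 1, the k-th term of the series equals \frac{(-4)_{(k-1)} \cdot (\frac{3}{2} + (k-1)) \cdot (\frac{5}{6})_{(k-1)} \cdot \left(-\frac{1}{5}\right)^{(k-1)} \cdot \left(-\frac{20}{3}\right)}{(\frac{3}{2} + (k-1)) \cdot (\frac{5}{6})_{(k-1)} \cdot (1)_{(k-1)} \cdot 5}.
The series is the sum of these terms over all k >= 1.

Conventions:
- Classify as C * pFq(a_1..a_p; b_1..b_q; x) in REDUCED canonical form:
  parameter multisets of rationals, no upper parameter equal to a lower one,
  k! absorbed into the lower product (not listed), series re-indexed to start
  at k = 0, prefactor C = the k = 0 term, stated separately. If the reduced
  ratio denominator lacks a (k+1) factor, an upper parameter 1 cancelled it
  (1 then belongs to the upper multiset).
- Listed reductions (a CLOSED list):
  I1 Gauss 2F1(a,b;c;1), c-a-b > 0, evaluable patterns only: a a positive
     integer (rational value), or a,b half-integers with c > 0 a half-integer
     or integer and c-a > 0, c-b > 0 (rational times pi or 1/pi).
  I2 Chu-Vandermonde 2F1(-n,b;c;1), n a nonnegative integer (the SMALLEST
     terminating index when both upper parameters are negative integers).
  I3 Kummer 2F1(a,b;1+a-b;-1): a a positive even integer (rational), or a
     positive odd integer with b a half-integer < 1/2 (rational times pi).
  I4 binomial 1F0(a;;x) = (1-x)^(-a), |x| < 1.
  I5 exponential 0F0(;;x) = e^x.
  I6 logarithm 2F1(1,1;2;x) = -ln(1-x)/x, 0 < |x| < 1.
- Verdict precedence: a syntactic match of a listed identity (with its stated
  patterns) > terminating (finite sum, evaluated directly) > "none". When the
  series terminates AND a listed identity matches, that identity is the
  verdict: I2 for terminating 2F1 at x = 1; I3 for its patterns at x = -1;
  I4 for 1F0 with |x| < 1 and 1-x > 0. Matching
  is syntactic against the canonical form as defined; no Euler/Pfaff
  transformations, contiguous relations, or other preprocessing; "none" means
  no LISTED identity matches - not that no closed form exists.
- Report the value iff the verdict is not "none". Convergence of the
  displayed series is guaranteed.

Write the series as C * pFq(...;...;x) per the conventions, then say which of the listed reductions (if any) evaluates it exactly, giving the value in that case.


The series (x = -\frac{1}{5}) is 1F0: upper {-4}, lower {-}, prefactor -\frac{4}{3}. Verdict: the I4 binomial reduction fires (the 1F0 binomial series: exponent 4, x = -\frac{1}{5}). Exact value: -\frac{1728}{625}.

Key observation: x = -\frac{1}{5} and the factor k + 3/2 cancels (top and bottom), leaving C = -4/3.
Step ratio: r(k) = -\frac{1}{5} * (k-4) / [(k+1)] ; factor over Q: parameters, x = -\frac{1}{5}, and C = -\frac{4}{3}.


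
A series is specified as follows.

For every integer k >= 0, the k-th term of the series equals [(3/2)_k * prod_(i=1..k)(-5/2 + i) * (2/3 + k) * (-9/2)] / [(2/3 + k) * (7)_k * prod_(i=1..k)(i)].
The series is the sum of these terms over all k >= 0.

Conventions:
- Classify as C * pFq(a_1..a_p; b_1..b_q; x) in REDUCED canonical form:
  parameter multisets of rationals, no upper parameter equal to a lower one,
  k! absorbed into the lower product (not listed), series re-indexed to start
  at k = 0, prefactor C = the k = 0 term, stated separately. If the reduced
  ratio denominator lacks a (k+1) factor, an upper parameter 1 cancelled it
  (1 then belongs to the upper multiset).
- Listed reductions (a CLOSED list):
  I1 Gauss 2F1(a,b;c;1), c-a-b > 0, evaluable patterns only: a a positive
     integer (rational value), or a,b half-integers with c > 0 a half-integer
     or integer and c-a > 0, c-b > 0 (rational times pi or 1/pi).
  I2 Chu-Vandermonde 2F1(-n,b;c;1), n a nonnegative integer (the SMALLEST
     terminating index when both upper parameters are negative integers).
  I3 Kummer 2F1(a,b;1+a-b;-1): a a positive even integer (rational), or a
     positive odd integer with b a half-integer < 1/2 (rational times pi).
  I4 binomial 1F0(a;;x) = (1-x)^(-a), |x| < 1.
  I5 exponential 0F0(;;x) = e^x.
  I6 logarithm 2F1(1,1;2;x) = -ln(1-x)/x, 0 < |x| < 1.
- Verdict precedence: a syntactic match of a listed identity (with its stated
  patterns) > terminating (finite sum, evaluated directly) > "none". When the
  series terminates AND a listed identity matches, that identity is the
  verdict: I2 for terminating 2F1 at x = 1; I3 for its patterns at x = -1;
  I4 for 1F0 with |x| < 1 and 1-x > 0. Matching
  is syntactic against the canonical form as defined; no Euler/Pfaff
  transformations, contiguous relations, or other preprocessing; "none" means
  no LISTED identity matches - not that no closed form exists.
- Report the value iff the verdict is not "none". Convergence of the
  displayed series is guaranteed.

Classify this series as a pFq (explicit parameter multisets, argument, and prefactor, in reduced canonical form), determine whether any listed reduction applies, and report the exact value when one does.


Key observation: t_0 being -9/2, the running product (C = -9/2) telescopes to a rising factorial.
Adjacent-term ratio: r(k) = 1 * (k-3/2) (k+3/2) / [(k+7) (k+1)] ; factor over Q: parameters, x = 1, and C = -9/2.

Canonical form: C = -9/2 times 2F1 with upper {-3/2, 3/2}, lower {7}, x = 1. Verdict at x = 1: Gauss's theorem I1 (half-integer case) matches (x = 1; upper {-3/2, 3/2} half-integers, c = 7 in the evaluable pattern). Value: (-1048576/105105) / pi.


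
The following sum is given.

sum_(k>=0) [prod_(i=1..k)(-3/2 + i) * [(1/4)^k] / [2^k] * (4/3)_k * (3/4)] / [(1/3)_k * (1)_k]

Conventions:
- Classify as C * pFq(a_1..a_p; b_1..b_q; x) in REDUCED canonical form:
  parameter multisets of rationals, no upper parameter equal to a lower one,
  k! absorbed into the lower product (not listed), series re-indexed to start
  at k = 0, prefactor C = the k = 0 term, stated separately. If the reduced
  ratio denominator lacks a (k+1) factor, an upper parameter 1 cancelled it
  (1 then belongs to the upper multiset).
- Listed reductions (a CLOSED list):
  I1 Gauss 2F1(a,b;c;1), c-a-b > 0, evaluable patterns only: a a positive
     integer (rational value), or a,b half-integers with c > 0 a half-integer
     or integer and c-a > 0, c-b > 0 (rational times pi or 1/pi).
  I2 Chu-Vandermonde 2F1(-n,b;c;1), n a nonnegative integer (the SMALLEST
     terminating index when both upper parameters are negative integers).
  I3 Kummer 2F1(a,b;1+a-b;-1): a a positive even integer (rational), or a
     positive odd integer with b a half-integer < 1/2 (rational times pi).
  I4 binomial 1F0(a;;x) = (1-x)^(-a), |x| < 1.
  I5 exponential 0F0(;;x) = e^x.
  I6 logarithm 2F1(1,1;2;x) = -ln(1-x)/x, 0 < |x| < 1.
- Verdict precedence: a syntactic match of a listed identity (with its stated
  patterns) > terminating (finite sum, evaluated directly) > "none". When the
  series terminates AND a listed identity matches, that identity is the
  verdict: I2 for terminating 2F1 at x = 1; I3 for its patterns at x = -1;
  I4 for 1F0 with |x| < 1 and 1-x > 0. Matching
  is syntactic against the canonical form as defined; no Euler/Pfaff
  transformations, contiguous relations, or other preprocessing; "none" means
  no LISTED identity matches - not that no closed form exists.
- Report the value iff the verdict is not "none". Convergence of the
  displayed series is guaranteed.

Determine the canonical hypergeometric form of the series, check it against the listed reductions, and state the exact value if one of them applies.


Reduced: x = 1/8, 2F1, upper = {-1/2, 4/3}, lower = {1/3}, C = 3/4. Verdict: none - at argument 1/8 the multisets {-1/2, 4/3} ; {1/3} match no listed identity.

Structural cue: from the first term 3/4: the two k-th powers (prefactor 3/4) combine into one argument.
Term ratio: r(k) = (1/8) * (k-1/2) (k+4/3) / [(k+1/3) (k+1)] ; factor over Q: parameters, x = (1/8), and C = 3/4.


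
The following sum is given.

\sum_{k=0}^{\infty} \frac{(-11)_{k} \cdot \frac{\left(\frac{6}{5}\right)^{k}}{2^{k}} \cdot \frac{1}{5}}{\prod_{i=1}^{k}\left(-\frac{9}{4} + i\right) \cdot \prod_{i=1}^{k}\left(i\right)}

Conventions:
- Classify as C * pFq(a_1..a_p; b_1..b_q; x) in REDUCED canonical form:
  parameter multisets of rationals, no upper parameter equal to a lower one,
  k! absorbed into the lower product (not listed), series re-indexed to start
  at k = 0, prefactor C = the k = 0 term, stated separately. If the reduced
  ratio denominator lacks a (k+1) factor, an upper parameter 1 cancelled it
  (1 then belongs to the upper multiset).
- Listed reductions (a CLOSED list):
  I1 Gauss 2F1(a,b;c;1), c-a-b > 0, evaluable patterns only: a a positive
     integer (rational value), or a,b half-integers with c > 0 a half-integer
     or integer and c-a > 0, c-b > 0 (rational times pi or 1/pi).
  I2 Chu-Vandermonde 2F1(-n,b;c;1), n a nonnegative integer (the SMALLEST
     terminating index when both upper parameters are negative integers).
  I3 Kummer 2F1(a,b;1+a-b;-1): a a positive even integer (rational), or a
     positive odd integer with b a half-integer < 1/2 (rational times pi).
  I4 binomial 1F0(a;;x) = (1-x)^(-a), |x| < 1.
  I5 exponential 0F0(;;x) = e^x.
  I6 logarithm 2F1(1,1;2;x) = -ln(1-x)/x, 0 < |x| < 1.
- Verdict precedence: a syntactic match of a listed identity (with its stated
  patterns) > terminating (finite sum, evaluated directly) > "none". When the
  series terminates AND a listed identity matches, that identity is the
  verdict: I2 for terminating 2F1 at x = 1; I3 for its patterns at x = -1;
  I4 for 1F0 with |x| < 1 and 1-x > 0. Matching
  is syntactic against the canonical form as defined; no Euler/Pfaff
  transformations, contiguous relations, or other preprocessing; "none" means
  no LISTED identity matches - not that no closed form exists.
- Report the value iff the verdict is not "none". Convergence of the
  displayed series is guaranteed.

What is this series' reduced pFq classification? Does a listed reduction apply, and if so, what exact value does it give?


Canonical form: C = \frac{1}{5} times 1F1 with upper {-11}, lower {-\frac{5}{4}}, x = \frac{3}{5}. Verdict: terminating (-11 upstairs). 12 nonzero terms in all; added directly. Value: -\frac{238096917287836091}{222834259033203125}.

Key observation: t_0 being \frac{1}{5}, the two k-th powers (C = 1/5) combine into one argument.
Consecutive-term ratio: r(k) = \frac{3}{5} * (k-11) / [(k-\frac{5}{4}) (k+1)] - poly over poly, x = \frac{3}{5} from leading terms; C = \frac{1}{5} at k = 0.
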